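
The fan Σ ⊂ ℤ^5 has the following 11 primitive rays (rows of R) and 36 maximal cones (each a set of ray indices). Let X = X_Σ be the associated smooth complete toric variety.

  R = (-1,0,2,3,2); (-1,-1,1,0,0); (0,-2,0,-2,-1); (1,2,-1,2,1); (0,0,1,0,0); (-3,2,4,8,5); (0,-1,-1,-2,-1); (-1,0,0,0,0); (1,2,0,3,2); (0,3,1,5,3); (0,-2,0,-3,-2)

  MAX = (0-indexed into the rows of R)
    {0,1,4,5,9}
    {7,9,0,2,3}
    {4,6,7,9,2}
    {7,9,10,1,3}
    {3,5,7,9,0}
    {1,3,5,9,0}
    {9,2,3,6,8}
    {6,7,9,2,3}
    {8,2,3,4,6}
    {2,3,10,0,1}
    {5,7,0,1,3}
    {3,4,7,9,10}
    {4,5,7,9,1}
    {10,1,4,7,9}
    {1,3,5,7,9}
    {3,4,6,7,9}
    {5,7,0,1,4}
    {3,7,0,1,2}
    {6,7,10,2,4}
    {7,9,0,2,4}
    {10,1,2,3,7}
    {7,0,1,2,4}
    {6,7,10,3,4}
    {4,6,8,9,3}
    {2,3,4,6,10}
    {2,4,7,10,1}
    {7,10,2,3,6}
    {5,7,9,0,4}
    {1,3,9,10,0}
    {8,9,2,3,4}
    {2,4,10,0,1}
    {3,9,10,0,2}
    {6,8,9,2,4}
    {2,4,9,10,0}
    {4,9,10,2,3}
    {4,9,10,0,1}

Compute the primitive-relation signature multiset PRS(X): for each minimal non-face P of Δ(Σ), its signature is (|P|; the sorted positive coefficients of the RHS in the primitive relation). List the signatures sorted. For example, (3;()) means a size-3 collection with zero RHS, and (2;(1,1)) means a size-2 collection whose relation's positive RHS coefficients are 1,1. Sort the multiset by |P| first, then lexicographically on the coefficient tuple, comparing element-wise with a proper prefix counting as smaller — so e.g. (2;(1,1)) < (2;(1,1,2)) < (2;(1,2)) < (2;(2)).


Primitive collections (20):

  {1,6}:  v_{1} + v_{6} = v_{2} + v_{7}  ⇒ sig = (2;(1,1))
  {1,8}:  v_{1} + v_{8} = v_{2} + v_{9}  ⇒ sig = (2;(1,1))
  {7,8}:  v_{7} + v_{8} = v_{6} + v_{9}  ⇒ sig = (2;(1,1))
  {8,10}:  v_{8} + v_{10} = v_{2} + v_{3} + v_{4}  ⇒ sig = (2;(1,1,1))
  {5,6}:  v_{5} + v_{6} = v_{0} + v_{2} + 2·v_{7} + v_{9}  ⇒ sig = (2;(1,1,1,2))
  {5,8}:  v_{5} + v_{8} = v_{0} + v_{2} + v_{7} + 2·v_{9}  ⇒ sig = (2;(1,1,1,2))
  {0,6}:  v_{0} + v_{6} = 2·v_{2} + v_{7} + v_{9}  ⇒ sig = (2;(1,1,2))
  {2,5}:  v_{2} + v_{5} = 2·v_{0} + v_{7}  ⇒ sig = (2;(1,2))
  {5,10}:  v_{5} + v_{10} = 3·v_{1} + v_{9}  ⇒ sig = (2;(1,3))
  {0,8}:  v_{0} + v_{8} = 2·v_{2} + 2·v_{9}  ⇒ sig = (2;(2,2))
  {6,9,10}:  v_{6} + v_{9} + v_{10} = 0  ⇒ sig = (3;())
  {1,2,9}:  v_{1} + v_{2} + v_{9} = v_{0}  ⇒ sig = (3;(1))
  {1,3,4}:  v_{1} + v_{3} + v_{4} = v_{9} + v_{10}  ⇒ sig = (3;(1,1))
  {0,3,4}:  v_{0} + v_{3} + v_{4} = v_{2} + 2·v_{9} + v_{10}  ⇒ sig = (3;(1,1,2))
  {0,7,10}:  v_{0} + v_{7} + v_{10} = 2·v_{1}  ⇒ sig = (3;(2))
  {3,4,5}:  v_{3} + v_{4} + v_{5} = 2·v_{1} + 2·v_{9}  ⇒ sig = (3;(2,2))
  {2,3,4,7}:  v_{2} + v_{3} + v_{4} + v_{7} = 0  ⇒ sig = (4;())
  {0,1,7,9}:  v_{0} + v_{1} + v_{7} + v_{9} = v_{5}  ⇒ sig = (4;(1))
  {2,7,9,10}:  v_{2} + v_{7} + v_{9} + v_{10} = v_{1}  ⇒ sig = (4;(1))
  {2,3,4,6,9}:  v_{2} + v_{3} + v_{4} + v_{6} + v_{9} = v_{8}  ⇒ sig = (5;(1))

so the primitive-relation signature multiset is
{ (2;(1,1)) ×3,  (2;(1,1,1)),  (2;(1,1,1,2)) ×2,  (2;(1,1,2)),  (2;(1,2)),  (2;(1,3)),  (2;(2,2)),  (3;()),  (3;(1)),  (3;(1,1)),  (3;(1,1,2)),  (3;(2)),  (3;(2,2)),  (4;()),  (4;(1)) ×2,  (5;(1)) }


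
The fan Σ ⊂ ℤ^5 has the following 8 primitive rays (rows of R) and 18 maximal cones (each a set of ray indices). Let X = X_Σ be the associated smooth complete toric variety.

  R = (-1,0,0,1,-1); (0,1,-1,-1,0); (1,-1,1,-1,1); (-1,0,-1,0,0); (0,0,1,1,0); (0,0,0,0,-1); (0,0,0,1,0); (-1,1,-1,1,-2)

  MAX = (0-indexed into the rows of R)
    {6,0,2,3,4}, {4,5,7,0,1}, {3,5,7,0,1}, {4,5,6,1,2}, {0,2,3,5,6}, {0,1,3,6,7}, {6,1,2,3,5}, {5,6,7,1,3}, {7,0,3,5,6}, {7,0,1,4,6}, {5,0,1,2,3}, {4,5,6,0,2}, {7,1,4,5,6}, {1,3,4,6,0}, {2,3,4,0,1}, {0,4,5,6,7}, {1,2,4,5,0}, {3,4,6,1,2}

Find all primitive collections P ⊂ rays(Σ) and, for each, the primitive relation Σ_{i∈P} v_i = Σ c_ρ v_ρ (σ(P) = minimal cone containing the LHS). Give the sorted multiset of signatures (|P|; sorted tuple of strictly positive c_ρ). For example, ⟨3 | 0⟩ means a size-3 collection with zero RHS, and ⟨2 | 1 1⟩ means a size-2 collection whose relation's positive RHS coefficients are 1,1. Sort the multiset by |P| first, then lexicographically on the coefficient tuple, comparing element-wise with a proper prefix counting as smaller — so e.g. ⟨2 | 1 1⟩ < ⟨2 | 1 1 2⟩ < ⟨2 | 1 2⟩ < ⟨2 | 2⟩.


The 5 primitive collections of Σ (r=8, n=5):

  • {2,7}:  v_{2} + v_{7} = v_{5}  so sig = ⟨2 | 1⟩
  • {3,4,5}:  v_{3} + v_{4} + v_{5} = v_{0}  so sig = ⟨3 | 1⟩
  • {3,4,7}:  v_{3} + v_{4} + v_{7} = 2·v_{0} + v_{1} + v_{6}  so sig = ⟨3 | 1 1 2⟩
  • {0,1,2,6}:  v_{0} + v_{1} + v_{2} + v_{6} = 0  so sig = ⟨4 | 0⟩
  • {0,1,5,6}:  v_{0} + v_{1} + v_{5} + v_{6} = v_{7}  so sig = ⟨4 | 1⟩

Sorted signature multiset PRS(X):
    |P|=2: 1 collection, coeffs (1)
    |P|=3: 2 collections, coeffs (1), (1,1,2)
    |P|=4: 2 collections, coeffs (), (1)


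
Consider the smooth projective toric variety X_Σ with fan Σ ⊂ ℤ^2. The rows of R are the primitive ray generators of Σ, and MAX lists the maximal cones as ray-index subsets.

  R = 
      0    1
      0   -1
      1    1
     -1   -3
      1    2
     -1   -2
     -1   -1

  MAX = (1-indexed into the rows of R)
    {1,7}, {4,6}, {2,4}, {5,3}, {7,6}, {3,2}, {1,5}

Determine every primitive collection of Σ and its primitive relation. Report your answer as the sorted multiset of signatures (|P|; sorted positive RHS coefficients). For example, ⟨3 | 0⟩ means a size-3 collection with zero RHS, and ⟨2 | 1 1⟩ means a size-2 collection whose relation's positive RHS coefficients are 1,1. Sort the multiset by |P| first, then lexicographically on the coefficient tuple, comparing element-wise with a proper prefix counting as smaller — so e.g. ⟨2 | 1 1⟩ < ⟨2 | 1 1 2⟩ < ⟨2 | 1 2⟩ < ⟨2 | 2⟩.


Σ has 14 primitive collections:

  {1,2}:  v_{1} + v_{2} = 0  ⟹  sig = ⟨2 | 0⟩
  {3,7}:  v_{3} + v_{7} = 0  ⟹  sig = ⟨2 | 0⟩
  {5,6}:  v_{5} + v_{6} = 0  ⟹  sig = ⟨2 | 0⟩
  {1,3}:  v_{1} + v_{3} = v_{5}  ⟹  sig = ⟨2 | 1⟩
  {1,4}:  v_{1} + v_{4} = v_{6}  ⟹  sig = ⟨2 | 1⟩
  {1,6}:  v_{1} + v_{6} = v_{7}  ⟹  sig = ⟨2 | 1⟩
  {2,5}:  v_{2} + v_{5} = v_{3}  ⟹  sig = ⟨2 | 1⟩
  {2,6}:  v_{2} + v_{6} = v_{4}  ⟹  sig = ⟨2 | 1⟩
  {2,7}:  v_{2} + v_{7} = v_{6}  ⟹  sig = ⟨2 | 1⟩
  {3,6}:  v_{3} + v_{6} = v_{2}  ⟹  sig = ⟨2 | 1⟩
  {4,5}:  v_{4} + v_{5} = v_{2}  ⟹  sig = ⟨2 | 1⟩
  {5,7}:  v_{5} + v_{7} = v_{1}  ⟹  sig = ⟨2 | 1⟩
  {3,4}:  v_{3} + v_{4} = 2·v_{2}  ⟹  sig = ⟨2 | 2⟩
  {4,7}:  v_{4} + v_{7} = 2·v_{6}  ⟹  sig = ⟨2 | 2⟩

Sorted signature multiset PRS(X):
    ⟨2 | 0⟩
    ⟨2 | 0⟩
    ⟨2 | 0⟩
    ⟨2 | 1⟩
    ⟨2 | 1⟩
    ⟨2 | 1⟩
    ⟨2 | 1⟩
    ⟨2 | 1⟩
    ⟨2 | 1⟩
    ⟨2 | 1⟩
    ⟨2 | 1⟩
    ⟨2 | 1⟩
    ⟨2 | 2⟩
    ⟨2 | 2⟩


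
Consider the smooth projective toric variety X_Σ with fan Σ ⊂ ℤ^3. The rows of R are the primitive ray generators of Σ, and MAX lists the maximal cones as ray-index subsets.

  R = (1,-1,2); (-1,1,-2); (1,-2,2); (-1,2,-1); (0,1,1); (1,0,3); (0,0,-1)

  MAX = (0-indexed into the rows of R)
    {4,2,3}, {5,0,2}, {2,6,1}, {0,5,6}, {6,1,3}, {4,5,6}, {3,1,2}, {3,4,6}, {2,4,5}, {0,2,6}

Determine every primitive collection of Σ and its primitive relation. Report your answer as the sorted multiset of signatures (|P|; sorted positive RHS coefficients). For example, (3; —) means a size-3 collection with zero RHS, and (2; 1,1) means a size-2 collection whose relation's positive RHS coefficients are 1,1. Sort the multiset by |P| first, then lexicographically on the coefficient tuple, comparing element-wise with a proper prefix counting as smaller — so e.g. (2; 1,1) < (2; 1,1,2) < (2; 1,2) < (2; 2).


9 minimal non-faces of Δ(Σ) (on 7 rays):

  {0,1}:  v_{0} + v_{1} = 0 — sig = (2; —)
  {0,3}:  v_{0} + v_{3} = v_{4} — sig = (2; 1)
  {0,4}:  v_{0} + v_{4} = v_{5} — sig = (2; 1)
  {1,4}:  v_{1} + v_{4} = v_{3} — sig = (2; 1)
  {1,5}:  v_{1} + v_{5} = v_{4} — sig = (2; 1)
  {3,5}:  v_{3} + v_{5} = 2·v_{4} — sig = (2; 2)
  {2,3,6}:  v_{2} + v_{3} + v_{6} = 0 — sig = (3; —)
  {2,4,6}:  v_{2} + v_{4} + v_{6} = v_{0} — sig = (3; 1)
  {2,5,6}:  v_{2} + v_{5} + v_{6} = 2·v_{0} — sig = (3; 2)

Signatures (|P|; sorted positive RHS coefficients), sorted:
    (2; —)
    (2; 1)
    (2; 1)
    (2; 1)
    (2; 1)
    (2; 2)
    (3; —)
    (3; 1)
    (3; 2)


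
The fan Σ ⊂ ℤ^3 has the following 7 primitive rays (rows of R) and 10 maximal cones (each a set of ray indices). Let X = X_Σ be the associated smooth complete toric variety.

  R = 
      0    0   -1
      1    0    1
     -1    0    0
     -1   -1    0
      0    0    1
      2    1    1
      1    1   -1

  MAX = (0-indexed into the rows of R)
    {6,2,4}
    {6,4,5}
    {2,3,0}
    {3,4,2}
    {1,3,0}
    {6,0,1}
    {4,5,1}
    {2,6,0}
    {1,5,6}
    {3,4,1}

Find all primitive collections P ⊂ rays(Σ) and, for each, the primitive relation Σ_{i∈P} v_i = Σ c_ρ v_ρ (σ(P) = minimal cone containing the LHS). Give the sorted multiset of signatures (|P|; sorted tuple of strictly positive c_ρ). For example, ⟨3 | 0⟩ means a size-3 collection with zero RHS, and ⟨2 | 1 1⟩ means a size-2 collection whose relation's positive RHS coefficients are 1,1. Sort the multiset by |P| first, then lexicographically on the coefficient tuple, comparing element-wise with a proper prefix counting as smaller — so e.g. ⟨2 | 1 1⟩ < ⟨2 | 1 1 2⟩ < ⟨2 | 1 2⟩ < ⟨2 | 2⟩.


Σ has 7 primitive collections:

  P = {0,4}:  v_{0} + v_{4} = 0  →  sig = ⟨2 | 0⟩
  P = {1,2}:  v_{1} + v_{2} = v_{4}  →  sig = ⟨2 | 1⟩
  P = {3,5}:  v_{3} + v_{5} = v_{1}  →  sig = ⟨2 | 1⟩
  P = {3,6}:  v_{3} + v_{6} = v_{0}  →  sig = ⟨2 | 1⟩
  P = {0,5}:  v_{0} + v_{5} = v_{1} + v_{6}  →  sig = ⟨2 | 1 1⟩
  P = {2,5}:  v_{2} + v_{5} = 2·v_{4} + v_{6}  →  sig = ⟨2 | 1 2⟩
  P = {1,4,6}:  v_{1} + v_{4} + v_{6} = v_{5}  →  sig = ⟨3 | 1⟩

Signatures (|P|; sorted positive RHS coefficients), sorted:
[⟨2 | 0⟩, ⟨2 | 1⟩, ⟨2 | 1⟩, ⟨2 | 1⟩, ⟨2 | 1 1⟩, ⟨2 | 1 2⟩, ⟨3 | 1⟩]


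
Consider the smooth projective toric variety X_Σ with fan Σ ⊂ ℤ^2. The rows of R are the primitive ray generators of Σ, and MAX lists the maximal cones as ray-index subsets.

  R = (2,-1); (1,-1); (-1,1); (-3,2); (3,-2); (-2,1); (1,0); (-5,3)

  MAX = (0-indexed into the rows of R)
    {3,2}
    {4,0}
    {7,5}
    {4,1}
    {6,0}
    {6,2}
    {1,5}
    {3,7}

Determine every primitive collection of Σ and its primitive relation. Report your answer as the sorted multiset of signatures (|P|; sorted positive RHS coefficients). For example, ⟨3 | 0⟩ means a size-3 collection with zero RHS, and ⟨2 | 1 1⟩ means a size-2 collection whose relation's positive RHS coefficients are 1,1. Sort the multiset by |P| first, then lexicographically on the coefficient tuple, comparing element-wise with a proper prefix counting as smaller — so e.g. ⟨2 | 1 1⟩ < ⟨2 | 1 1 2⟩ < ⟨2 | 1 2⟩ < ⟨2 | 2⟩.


20 collections generate NE(X_Σ); each relation:

  • {0,5}:  v_{0} + v_{5} = 0  so sig = ⟨2 | 0⟩
  • {1,2}:  v_{1} + v_{2} = 0  so sig = ⟨2 | 0⟩
  • {3,4}:  v_{3} + v_{4} = 0  so sig = ⟨2 | 0⟩
  • {0,1}:  v_{0} + v_{1} = v_{4}  so sig = ⟨2 | 1⟩
  • {0,2}:  v_{0} + v_{2} = v_{6}  so sig = ⟨2 | 1⟩
  • {0,3}:  v_{0} + v_{3} = v_{2}  so sig = ⟨2 | 1⟩
  • {0,7}:  v_{0} + v_{7} = v_{3}  so sig = ⟨2 | 1⟩
  • {1,3}:  v_{1} + v_{3} = v_{5}  so sig = ⟨2 | 1⟩
  • {1,6}:  v_{1} + v_{6} = v_{0}  so sig = ⟨2 | 1⟩
  • {2,4}:  v_{2} + v_{4} = v_{0}  so sig = ⟨2 | 1⟩
  • {2,5}:  v_{2} + v_{5} = v_{3}  so sig = ⟨2 | 1⟩
  • {3,5}:  v_{3} + v_{5} = v_{7}  so sig = ⟨2 | 1⟩
  • {4,5}:  v_{4} + v_{5} = v_{1}  so sig = ⟨2 | 1⟩
  • {4,7}:  v_{4} + v_{7} = v_{5}  so sig = ⟨2 | 1⟩
  • {5,6}:  v_{5} + v_{6} = v_{2}  so sig = ⟨2 | 1⟩
  • {6,7}:  v_{6} + v_{7} = v_{2} + v_{3}  so sig = ⟨2 | 1 1⟩
  • {1,7}:  v_{1} + v_{7} = 2·v_{5}  so sig = ⟨2 | 2⟩
  • {2,7}:  v_{2} + v_{7} = 2·v_{3}  so sig = ⟨2 | 2⟩
  • {3,6}:  v_{3} + v_{6} = 2·v_{2}  so sig = ⟨2 | 2⟩
  • {4,6}:  v_{4} + v_{6} = 2·v_{0}  so sig = ⟨2 | 2⟩

Signatures (|P|; sorted positive RHS coefficients), sorted:
[⟨2 | 0⟩, ⟨2 | 0⟩, ⟨2 | 0⟩, ⟨2 | 1⟩, ⟨2 | 1⟩, ⟨2 | 1⟩, ⟨2 | 1⟩, ⟨2 | 1⟩, ⟨2 | 1⟩, ⟨2 | 1⟩, ⟨2 | 1⟩, ⟨2 | 1⟩, ⟨2 | 1⟩, ⟨2 | 1⟩, ⟨2 | 1⟩, ⟨2 | 1 1⟩, ⟨2 | 2⟩, ⟨2 | 2⟩, ⟨2 | 2⟩, ⟨2 | 2⟩]


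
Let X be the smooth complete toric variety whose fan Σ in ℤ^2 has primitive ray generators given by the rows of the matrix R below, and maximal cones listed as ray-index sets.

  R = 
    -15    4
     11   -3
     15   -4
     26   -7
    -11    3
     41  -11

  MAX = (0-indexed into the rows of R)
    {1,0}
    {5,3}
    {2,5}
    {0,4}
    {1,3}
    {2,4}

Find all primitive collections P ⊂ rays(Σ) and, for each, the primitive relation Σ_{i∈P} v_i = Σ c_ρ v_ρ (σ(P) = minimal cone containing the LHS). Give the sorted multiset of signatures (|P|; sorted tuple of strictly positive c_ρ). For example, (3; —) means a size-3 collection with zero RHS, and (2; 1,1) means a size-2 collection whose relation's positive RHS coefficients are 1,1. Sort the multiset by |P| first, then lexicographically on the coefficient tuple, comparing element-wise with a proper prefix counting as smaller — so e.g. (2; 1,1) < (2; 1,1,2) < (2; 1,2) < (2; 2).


9 minimal non-faces of Δ(Σ) (on 6 rays):

  P={0,2}:  v_{0} + v_{2} = 0  ⟹  sig = (2; —)
  P={1,4}:  v_{1} + v_{4} = 0  ⟹  sig = (2; —)
  P={0,3}:  v_{0} + v_{3} = v_{1}  ⟹  sig = (2; 1)
  P={0,5}:  v_{0} + v_{5} = v_{3}  ⟹  sig = (2; 1)
  P={1,2}:  v_{1} + v_{2} = v_{3}  ⟹  sig = (2; 1)
  P={2,3}:  v_{2} + v_{3} = v_{5}  ⟹  sig = (2; 1)
  P={3,4}:  v_{3} + v_{4} = v_{2}  ⟹  sig = (2; 1)
  P={1,5}:  v_{1} + v_{5} = 2·v_{3}  ⟹  sig = (2; 2)
  P={4,5}:  v_{4} + v_{5} = 2·v_{2}  ⟹  sig = (2; 2)

Hence PRS(X_Σ) =
{ (2; —) ×2,  (2; 1) ×5,  (2; 2) ×2 }


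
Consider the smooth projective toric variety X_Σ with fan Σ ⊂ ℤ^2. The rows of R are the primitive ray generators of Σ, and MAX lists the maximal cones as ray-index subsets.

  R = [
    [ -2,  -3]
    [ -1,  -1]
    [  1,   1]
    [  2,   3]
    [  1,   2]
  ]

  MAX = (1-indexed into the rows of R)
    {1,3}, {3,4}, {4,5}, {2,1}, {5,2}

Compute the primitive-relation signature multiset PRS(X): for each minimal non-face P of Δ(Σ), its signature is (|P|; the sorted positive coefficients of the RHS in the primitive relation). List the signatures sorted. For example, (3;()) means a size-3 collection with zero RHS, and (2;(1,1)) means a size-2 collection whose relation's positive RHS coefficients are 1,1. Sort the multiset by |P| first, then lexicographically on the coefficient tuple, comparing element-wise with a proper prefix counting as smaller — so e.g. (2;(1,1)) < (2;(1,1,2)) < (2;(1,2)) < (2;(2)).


5 collections generate NE(X_Σ); each relation:

  P = {1,4}:  v_{1} + v_{4} = 0 ; sig = (2;())
  P = {2,3}:  v_{2} + v_{3} = 0 ; sig = (2;())
  P = {1,5}:  v_{1} + v_{5} = v_{2} ; sig = (2;(1))
  P = {2,4}:  v_{2} + v_{4} = v_{5} ; sig = (2;(1))
  P = {3,5}:  v_{3} + v_{5} = v_{4} ; sig = (2;(1))

Sorted signature multiset PRS(X):
[(2;()), (2;()), (2;(1)), (2;(1)), (2;(1))]


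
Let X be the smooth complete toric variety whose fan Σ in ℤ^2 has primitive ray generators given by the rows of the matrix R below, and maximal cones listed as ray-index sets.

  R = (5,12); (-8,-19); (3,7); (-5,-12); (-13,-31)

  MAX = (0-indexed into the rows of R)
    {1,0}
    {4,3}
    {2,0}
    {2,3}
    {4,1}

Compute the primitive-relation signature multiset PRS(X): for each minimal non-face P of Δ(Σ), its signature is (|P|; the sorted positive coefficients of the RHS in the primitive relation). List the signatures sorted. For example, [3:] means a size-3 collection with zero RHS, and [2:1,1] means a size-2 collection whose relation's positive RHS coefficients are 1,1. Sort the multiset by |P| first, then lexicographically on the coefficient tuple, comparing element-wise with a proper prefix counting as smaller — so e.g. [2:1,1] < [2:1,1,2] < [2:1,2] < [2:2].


Σ has 5 primitive collections:

  P={0,3}:  v_{0} + v_{3} = 0  so sig = [2:]
  P={0,4}:  v_{0} + v_{4} = v_{1}  so sig = [2:1]
  P={1,2}:  v_{1} + v_{2} = v_{3}  so sig = [2:1]
  P={1,3}:  v_{1} + v_{3} = v_{4}  so sig = [2:1]
  P={2,4}:  v_{2} + v_{4} = 2·v_{3}  so sig = [2:2]

Sorted signature multiset PRS(X):
{ [2:],  [2:1] ×3,  [2:2] }


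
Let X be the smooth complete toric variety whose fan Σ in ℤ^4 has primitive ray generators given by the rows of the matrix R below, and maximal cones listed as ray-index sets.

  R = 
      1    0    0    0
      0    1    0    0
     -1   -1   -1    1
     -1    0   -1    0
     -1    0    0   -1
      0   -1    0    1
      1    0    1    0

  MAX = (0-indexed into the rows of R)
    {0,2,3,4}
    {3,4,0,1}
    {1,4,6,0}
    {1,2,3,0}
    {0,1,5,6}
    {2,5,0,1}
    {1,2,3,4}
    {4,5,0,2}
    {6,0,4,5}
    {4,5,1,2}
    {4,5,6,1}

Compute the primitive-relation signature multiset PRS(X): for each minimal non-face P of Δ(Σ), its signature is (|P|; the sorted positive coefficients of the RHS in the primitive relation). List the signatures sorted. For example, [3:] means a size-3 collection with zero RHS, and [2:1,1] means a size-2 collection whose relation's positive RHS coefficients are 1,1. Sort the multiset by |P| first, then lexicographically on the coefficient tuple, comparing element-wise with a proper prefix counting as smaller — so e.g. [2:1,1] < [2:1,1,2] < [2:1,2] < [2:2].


Σ has 5 primitive collections:

  P = {3,6}:  v_{3} + v_{6} = 0  ⇒ sig = [2:]
  P = {2,6}:  v_{2} + v_{6} = v_{5}  ⇒ sig = [2:1]
  P = {3,5}:  v_{3} + v_{5} = v_{2}  ⇒ sig = [2:1]
  P = {0,1,4,5}:  v_{0} + v_{1} + v_{4} + v_{5} = 0  ⇒ sig = [4:]
  P = {0,1,2,4}:  v_{0} + v_{1} + v_{2} + v_{4} = v_{3}  ⇒ sig = [4:1]

Sorted signature multiset PRS(X):
[[2:], [2:1], [2:1], [4:], [4:1]]


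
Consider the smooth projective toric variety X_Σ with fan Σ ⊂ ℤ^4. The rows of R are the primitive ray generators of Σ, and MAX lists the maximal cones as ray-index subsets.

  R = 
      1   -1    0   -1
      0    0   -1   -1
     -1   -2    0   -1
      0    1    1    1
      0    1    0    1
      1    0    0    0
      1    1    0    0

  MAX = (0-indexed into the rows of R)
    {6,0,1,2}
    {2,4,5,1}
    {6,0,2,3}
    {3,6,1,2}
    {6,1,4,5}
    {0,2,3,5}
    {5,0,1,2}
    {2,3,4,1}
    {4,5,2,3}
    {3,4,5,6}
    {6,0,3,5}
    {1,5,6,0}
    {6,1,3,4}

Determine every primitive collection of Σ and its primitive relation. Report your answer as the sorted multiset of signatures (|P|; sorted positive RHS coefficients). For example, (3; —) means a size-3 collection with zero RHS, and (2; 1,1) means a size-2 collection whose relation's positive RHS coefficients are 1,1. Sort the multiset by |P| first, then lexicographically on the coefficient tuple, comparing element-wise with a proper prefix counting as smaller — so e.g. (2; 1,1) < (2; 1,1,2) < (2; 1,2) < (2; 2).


The 5 primitive collections of Σ (r=7, n=4):

  {0,4}:  v_{0} + v_{4} = v_{5}  so sig = (2; 1)
  {2,4,6}:  v_{2} + v_{4} + v_{6} = 0  so sig = (3; —)
  {1,3,5}:  v_{1} + v_{3} + v_{5} = v_{6}  so sig = (3; 1)
  {2,5,6}:  v_{2} + v_{5} + v_{6} = v_{0}  so sig = (3; 1)
  {0,1,3}:  v_{0} + v_{1} + v_{3} = v_{2} + 2·v_{6}  so sig = (3; 1,2)

Signatures (|P|; sorted positive RHS coefficients), sorted:
    |P|=2: 1 collection, coeffs (1)
    |P|=3: 4 collections, coeffs (), (1), (1), (1,2)


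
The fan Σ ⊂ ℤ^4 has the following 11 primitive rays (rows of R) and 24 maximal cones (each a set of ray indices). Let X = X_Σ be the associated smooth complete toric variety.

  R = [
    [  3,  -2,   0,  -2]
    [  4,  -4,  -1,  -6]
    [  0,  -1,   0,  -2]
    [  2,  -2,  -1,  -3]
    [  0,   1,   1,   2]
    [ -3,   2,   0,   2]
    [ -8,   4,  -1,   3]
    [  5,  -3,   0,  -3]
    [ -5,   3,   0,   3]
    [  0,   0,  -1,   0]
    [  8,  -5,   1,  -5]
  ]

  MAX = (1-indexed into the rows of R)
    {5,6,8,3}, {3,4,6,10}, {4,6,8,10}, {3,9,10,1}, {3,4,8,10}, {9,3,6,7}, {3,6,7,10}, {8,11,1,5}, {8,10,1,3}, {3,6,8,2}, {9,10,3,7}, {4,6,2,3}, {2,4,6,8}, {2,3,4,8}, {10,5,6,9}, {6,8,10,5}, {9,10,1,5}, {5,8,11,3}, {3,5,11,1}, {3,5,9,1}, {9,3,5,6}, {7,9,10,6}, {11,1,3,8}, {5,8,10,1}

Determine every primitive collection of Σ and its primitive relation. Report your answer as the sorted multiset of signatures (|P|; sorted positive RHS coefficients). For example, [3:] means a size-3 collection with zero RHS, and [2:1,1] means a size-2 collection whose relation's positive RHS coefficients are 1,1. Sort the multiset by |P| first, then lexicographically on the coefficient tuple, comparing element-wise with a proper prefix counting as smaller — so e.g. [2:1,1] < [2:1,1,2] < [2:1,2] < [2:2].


25 minimal non-faces of Δ(Σ) (on 11 rays):

  {1,6}:  v_{1} + v_{6} = 0 ; sig = [2:]
  {8,9}:  v_{8} + v_{9} = 0 ; sig = [2:]
  {7,11}:  v_{7} + v_{11} = v_{3} ; sig = [2:1]
  {4,5}:  v_{4} + v_{5} = v_{6} + v_{8} ; sig = [2:1,1]
  {5,7}:  v_{5} + v_{7} = v_{6} + v_{9} ; sig = [2:1,1]
  {10,11}:  v_{10} + v_{11} = v_{1} + v_{8} ; sig = [2:1,1]
  {1,2}:  v_{1} + v_{2} = v_{3} + v_{4} + v_{8} ; sig = [2:1,1,1]
  {1,4}:  v_{1} + v_{4} = v_{3} + v_{8} + v_{10} ; sig = [2:1,1,1]
  {1,7}:  v_{1} + v_{7} = v_{3} + v_{9} + v_{10} ; sig = [2:1,1,1]
  {2,9}:  v_{2} + v_{9} = v_{3} + v_{4} + v_{6} ; sig = [2:1,1,1]
  {4,9}:  v_{4} + v_{9} = v_{3} + v_{6} + v_{10} ; sig = [2:1,1,1]
  {6,11}:  v_{6} + v_{11} = v_{3} + v_{5} + v_{8} ; sig = [2:1,1,1]
  {7,8}:  v_{7} + v_{8} = v_{3} + v_{6} + v_{10} ; sig = [2:1,1,1]
  {9,11}:  v_{9} + v_{11} = v_{1} + v_{3} + v_{5} ; sig = [2:1,1,1]
  {2,7}:  v_{2} + v_{7} = 2·v_{3} + v_{4} + 2·v_{6} + v_{10} ; sig = [2:1,1,2,2]
  {4,11}:  v_{4} + v_{11} = v_{3} + 2·v_{8} ; sig = [2:1,2]
  {2,5}:  v_{2} + v_{5} = v_{3} + 2·v_{6} + 2·v_{8} ; sig = [2:1,2,2]
  {2,11}:  v_{2} + v_{11} = 2·v_{3} + v_{6} + 3·v_{8} ; sig = [2:1,2,3]
  {2,10}:  v_{2} + v_{10} = 2·v_{4} ; sig = [2:2]
  {4,7}:  v_{4} + v_{7} = 2·v_{3} + 2·v_{6} + 2·v_{10} ; sig = [2:2,2,2]
  {3,5,10}:  v_{3} + v_{5} + v_{10} = 0 ; sig = [3:]
  {1,3,5,8}:  v_{1} + v_{3} + v_{5} + v_{8} = v_{11} ; sig = [4:1]
  {3,4,6,8}:  v_{3} + v_{4} + v_{6} + v_{8} = v_{2} ; sig = [4:1]
  {3,6,8,10}:  v_{3} + v_{6} + v_{8} + v_{10} = v_{4} ; sig = [4:1]
  {3,6,9,10}:  v_{3} + v_{6} + v_{9} + v_{10} = v_{7} ; sig = [4:1]

Sorted signature multiset PRS(X):
[[2:], [2:], [2:1], [2:1,1], [2:1,1], [2:1,1], [2:1,1,1], [2:1,1,1], [2:1,1,1], [2:1,1,1], [2:1,1,1], [2:1,1,1], [2:1,1,1], [2:1,1,1], [2:1,1,2,2], [2:1,2], [2:1,2,2], [2:1,2,3], [2:2], [2:2,2,2], [3:], [4:1], [4:1], [4:1], [4:1]]


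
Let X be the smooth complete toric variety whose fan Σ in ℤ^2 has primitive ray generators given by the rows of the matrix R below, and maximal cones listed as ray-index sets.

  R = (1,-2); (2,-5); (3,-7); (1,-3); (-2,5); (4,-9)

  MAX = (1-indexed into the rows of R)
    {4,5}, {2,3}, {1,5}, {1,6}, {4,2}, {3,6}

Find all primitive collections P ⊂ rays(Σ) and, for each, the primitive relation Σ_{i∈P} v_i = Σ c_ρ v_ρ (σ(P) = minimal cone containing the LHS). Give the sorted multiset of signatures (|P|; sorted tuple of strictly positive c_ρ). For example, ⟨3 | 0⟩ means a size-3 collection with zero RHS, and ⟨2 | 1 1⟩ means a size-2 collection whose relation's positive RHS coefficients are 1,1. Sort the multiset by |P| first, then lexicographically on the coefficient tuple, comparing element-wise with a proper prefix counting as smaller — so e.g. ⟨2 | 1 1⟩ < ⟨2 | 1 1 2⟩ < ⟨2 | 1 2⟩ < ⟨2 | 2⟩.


Primitive collections (9):

  {2,5}:  v_{2} + v_{5} = 0  ⇒ sig = ⟨2 | 0⟩
  {1,2}:  v_{1} + v_{2} = v_{3}  ⇒ sig = ⟨2 | 1⟩
  {1,3}:  v_{1} + v_{3} = v_{6}  ⇒ sig = ⟨2 | 1⟩
  {1,4}:  v_{1} + v_{4} = v_{2}  ⇒ sig = ⟨2 | 1⟩
  {3,5}:  v_{3} + v_{5} = v_{1}  ⇒ sig = ⟨2 | 1⟩
  {4,6}:  v_{4} + v_{6} = v_{2} + v_{3}  ⇒ sig = ⟨2 | 1 1⟩
  {2,6}:  v_{2} + v_{6} = 2·v_{3}  ⇒ sig = ⟨2 | 2⟩
  {3,4}:  v_{3} + v_{4} = 2·v_{2}  ⇒ sig = ⟨2 | 2⟩
  {5,6}:  v_{5} + v_{6} = 2·v_{1}  ⇒ sig = ⟨2 | 2⟩

Hence PRS(X_Σ) =
    |P|=2: 9 collections, coeffs (), (1), (1), (1), (1), (1,1), (2), (2), (2)


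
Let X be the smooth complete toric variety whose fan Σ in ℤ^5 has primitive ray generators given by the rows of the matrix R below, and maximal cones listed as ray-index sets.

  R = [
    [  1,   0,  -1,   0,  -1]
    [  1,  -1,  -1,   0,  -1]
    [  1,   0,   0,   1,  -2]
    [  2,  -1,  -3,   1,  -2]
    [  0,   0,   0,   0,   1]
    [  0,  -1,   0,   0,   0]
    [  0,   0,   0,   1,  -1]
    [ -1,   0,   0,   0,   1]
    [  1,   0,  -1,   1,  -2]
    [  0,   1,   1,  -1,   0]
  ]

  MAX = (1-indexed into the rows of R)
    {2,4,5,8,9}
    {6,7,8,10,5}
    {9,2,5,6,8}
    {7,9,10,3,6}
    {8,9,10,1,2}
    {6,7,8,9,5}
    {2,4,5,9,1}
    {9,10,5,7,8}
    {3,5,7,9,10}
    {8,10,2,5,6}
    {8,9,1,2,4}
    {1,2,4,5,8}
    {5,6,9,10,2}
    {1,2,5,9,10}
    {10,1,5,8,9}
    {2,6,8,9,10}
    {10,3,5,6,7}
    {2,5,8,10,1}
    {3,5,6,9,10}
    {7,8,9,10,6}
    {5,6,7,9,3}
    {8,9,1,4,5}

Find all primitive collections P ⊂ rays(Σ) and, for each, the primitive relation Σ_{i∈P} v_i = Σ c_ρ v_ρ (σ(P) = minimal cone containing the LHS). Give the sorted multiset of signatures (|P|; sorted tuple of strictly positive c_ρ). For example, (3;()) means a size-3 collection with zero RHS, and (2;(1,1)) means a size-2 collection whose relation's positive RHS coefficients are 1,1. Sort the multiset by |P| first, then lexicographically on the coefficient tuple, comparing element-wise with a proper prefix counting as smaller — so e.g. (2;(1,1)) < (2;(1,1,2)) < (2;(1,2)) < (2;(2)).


The 14 primitive collections of Σ (r=10, n=5):

  P = {1,6}:  v_{1} + v_{6} = v_{2}  ⇒ sig = (2;(1))
  P = {1,7}:  v_{1} + v_{7} = v_{9}  ⇒ sig = (2;(1))
  P = {3,8}:  v_{3} + v_{8} = v_{7}  ⇒ sig = (2;(1))
  P = {2,7}:  v_{2} + v_{7} = v_{6} + v_{9}  ⇒ sig = (2;(1,1))
  P = {1,3}:  v_{1} + v_{3} = v_{5} + v_{6} + 2·v_{9} + v_{10}  ⇒ sig = (2;(1,1,1,2))
  P = {4,6}:  v_{4} + v_{6} = 2·v_{2} + v_{5} + v_{8} + v_{9}  ⇒ sig = (2;(1,1,1,2))
  P = {4,7}:  v_{4} + v_{7} = v_{2} + v_{5} + v_{8} + 2·v_{9}  ⇒ sig = (2;(1,1,1,2))
  P = {3,4}:  v_{3} + v_{4} = v_{2} + v_{5} + 2·v_{9}  ⇒ sig = (2;(1,1,2))
  P = {2,3}:  v_{2} + v_{3} = v_{5} + 2·v_{6} + 2·v_{9} + v_{10}  ⇒ sig = (2;(1,1,2,2))
  P = {4,10}:  v_{4} + v_{10} = 2·v_{1}  ⇒ sig = (2;(2))
  P = {5,6,8,9,10}:  v_{5} + v_{6} + v_{8} + v_{9} + v_{10} = 0  ⇒ sig = (5;())
  P = {1,2,5,8,9}:  v_{1} + v_{2} + v_{5} + v_{8} + v_{9} = v_{4}  ⇒ sig = (5;(1))
  P = {2,5,8,9,10}:  v_{2} + v_{5} + v_{8} + v_{9} + v_{10} = v_{1}  ⇒ sig = (5;(1))
  P = {5,6,7,9,10}:  v_{5} + v_{6} + v_{7} + v_{9} + v_{10} = v_{3}  ⇒ sig = (5;(1))

Signatures (|P|; sorted positive RHS coefficients), sorted:
    (2;(1))
    (2;(1))
    (2;(1))
    (2;(1,1))
    (2;(1,1,1,2))
    (2;(1,1,1,2))
    (2;(1,1,1,2))
    (2;(1,1,2))
    (2;(1,1,2,2))
    (2;(2))
    (5;())
    (5;(1))
    (5;(1))
    (5;(1))


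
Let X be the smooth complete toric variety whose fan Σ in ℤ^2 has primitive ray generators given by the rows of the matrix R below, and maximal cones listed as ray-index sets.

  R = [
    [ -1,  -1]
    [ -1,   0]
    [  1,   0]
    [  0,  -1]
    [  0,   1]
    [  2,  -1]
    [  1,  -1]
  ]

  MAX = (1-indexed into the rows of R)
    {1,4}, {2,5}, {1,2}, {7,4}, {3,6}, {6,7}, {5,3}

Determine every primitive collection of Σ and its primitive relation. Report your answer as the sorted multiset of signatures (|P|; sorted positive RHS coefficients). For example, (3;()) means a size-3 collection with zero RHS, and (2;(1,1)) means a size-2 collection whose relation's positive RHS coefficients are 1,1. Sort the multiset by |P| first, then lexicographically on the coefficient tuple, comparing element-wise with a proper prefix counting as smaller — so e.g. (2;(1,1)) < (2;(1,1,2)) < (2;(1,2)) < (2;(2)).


The 14 primitive collections of Σ (r=7, n=2):

  P = {2,3}:  v_{2} + v_{3} = 0  ⇒ sig = (2;())
  P = {4,5}:  v_{4} + v_{5} = 0  ⇒ sig = (2;())
  P = {1,3}:  v_{1} + v_{3} = v_{4}  ⇒ sig = (2;(1))
  P = {1,5}:  v_{1} + v_{5} = v_{2}  ⇒ sig = (2;(1))
  P = {2,4}:  v_{2} + v_{4} = v_{1}  ⇒ sig = (2;(1))
  P = {2,6}:  v_{2} + v_{6} = v_{7}  ⇒ sig = (2;(1))
  P = {2,7}:  v_{2} + v_{7} = v_{4}  ⇒ sig = (2;(1))
  P = {3,4}:  v_{3} + v_{4} = v_{7}  ⇒ sig = (2;(1))
  P = {3,7}:  v_{3} + v_{7} = v_{6}  ⇒ sig = (2;(1))
  P = {5,7}:  v_{5} + v_{7} = v_{3}  ⇒ sig = (2;(1))
  P = {1,6}:  v_{1} + v_{6} = v_{4} + v_{7}  ⇒ sig = (2;(1,1))
  P = {1,7}:  v_{1} + v_{7} = 2·v_{4}  ⇒ sig = (2;(2))
  P = {4,6}:  v_{4} + v_{6} = 2·v_{7}  ⇒ sig = (2;(2))
  P = {5,6}:  v_{5} + v_{6} = 2·v_{3}  ⇒ sig = (2;(2))

Sorted signature multiset PRS(X):
    |P|=2: 14 collections, coeffs (), (), (1), (1), (1), (1), (1), (1), (1), (1), (1,1), (2), (2), (2)


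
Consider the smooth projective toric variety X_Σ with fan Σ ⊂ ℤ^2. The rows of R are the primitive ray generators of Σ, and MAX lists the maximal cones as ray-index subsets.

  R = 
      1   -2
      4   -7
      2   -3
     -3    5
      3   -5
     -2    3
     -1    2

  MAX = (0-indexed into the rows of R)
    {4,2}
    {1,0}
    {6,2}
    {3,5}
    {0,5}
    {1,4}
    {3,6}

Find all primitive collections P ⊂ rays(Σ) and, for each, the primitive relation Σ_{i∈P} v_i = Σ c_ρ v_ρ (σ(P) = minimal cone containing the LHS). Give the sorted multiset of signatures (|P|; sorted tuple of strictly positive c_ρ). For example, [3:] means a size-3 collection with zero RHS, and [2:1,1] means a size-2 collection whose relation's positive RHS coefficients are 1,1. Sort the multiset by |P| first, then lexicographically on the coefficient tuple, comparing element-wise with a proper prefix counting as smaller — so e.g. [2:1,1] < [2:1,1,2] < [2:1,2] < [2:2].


The 14 primitive collections of Σ (r=7, n=2):

  • {0,6}:  v_{0} + v_{6} = 0  so sig = [2:]
  • {2,5}:  v_{2} + v_{5} = 0  so sig = [2:]
  • {3,4}:  v_{3} + v_{4} = 0  so sig = [2:]
  • {0,2}:  v_{0} + v_{2} = v_{4}  so sig = [2:1]
  • {0,3}:  v_{0} + v_{3} = v_{5}  so sig = [2:1]
  • {0,4}:  v_{0} + v_{4} = v_{1}  so sig = [2:1]
  • {1,3}:  v_{1} + v_{3} = v_{0}  so sig = [2:1]
  • {1,6}:  v_{1} + v_{6} = v_{4}  so sig = [2:1]
  • {2,3}:  v_{2} + v_{3} = v_{6}  so sig = [2:1]
  • {4,5}:  v_{4} + v_{5} = v_{0}  so sig = [2:1]
  • {4,6}:  v_{4} + v_{6} = v_{2}  so sig = [2:1]
  • {5,6}:  v_{5} + v_{6} = v_{3}  so sig = [2:1]
  • {1,2}:  v_{1} + v_{2} = 2·v_{4}  so sig = [2:2]
  • {1,5}:  v_{1} + v_{5} = 2·v_{0}  so sig = [2:2]

Signatures (|P|; sorted positive RHS coefficients), sorted:
    [2:]
    [2:]
    [2:]
    [2:1]
    [2:1]
    [2:1]
    [2:1]
    [2:1]
    [2:1]
    [2:1]
    [2:1]
    [2:1]
    [2:2]
    [2:2]


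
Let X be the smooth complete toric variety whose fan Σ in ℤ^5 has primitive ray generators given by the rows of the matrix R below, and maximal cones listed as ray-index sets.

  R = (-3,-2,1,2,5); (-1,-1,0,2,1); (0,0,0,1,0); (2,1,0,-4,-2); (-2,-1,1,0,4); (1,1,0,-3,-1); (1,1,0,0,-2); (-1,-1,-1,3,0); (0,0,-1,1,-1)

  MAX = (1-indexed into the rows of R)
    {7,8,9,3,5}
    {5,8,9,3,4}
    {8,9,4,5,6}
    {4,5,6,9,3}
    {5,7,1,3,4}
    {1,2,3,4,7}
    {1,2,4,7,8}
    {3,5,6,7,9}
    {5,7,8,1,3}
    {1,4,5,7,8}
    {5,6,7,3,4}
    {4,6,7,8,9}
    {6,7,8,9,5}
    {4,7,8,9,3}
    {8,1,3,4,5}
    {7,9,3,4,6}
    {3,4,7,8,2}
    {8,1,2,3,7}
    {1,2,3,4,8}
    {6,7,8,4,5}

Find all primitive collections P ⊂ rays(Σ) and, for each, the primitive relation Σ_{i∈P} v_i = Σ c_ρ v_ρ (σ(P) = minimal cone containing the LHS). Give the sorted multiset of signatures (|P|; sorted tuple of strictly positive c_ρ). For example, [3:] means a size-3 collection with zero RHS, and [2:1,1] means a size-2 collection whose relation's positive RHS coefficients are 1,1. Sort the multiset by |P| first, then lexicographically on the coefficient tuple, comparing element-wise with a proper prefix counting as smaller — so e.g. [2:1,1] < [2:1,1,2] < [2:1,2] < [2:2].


The 9 primitive collections of Σ (r=9, n=5):

  • {2,5}:  v_{2} + v_{5} = v_{1}  so sig = [2:1]
  • {2,9}:  v_{2} + v_{9} = v_{8}  so sig = [2:1]
  • {1,9}:  v_{1} + v_{9} = v_{5} + v_{8}  so sig = [2:1,1]
  • {2,6}:  v_{2} + v_{6} = v_{4} + v_{5} + v_{7} + v_{8}  so sig = [2:1,1,1,1]
  • {1,6}:  v_{1} + v_{6} = v_{4} + 2·v_{5} + v_{7} + v_{8}  so sig = [2:1,1,1,2]
  • {3,6,8}:  v_{3} + v_{6} + v_{8} = v_{9}  so sig = [3:1]
  • {4,5,7,9}:  v_{4} + v_{5} + v_{7} + v_{9} = v_{6}  so sig = [4:1]
  • {3,4,5,7,8}:  v_{3} + v_{4} + v_{5} + v_{7} + v_{8} = 0  so sig = [5:]
  • {1,3,4,7,8}:  v_{1} + v_{3} + v_{4} + v_{7} + v_{8} = v_{2}  so sig = [5:1]

Hence PRS(X_Σ) =
{ [2:1] ×2,  [2:1,1],  [2:1,1,1,1],  [2:1,1,1,2],  [3:1],  [4:1],  [5:],  [5:1] }


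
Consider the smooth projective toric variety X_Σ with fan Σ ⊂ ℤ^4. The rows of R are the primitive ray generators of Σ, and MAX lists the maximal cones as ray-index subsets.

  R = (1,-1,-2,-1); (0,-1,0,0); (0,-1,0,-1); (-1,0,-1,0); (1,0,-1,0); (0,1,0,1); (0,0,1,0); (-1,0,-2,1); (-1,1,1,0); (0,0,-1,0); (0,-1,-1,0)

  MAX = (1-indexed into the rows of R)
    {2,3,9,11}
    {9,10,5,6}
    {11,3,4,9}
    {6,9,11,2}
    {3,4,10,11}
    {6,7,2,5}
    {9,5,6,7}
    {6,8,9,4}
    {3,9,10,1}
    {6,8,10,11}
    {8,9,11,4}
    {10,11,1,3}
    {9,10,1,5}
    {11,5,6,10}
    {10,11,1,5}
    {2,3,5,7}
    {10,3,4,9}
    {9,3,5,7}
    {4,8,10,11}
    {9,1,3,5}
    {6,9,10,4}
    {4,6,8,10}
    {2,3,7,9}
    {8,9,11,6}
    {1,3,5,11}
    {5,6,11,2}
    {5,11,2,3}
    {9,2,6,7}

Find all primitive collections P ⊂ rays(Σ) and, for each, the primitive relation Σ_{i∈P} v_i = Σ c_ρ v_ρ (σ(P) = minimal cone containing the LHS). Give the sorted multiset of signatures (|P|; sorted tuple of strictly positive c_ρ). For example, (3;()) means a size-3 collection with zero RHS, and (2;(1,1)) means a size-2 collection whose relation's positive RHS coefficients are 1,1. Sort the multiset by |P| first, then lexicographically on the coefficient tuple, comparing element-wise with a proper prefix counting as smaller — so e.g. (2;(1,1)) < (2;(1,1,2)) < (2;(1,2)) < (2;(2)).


Δ(Σ) — 11 vertices, 23 min non-faces:

  • {3,6}:  v_{3} + v_{6} = 0  ⟹  sig = (2;())
  • {7,10}:  v_{7} + v_{10} = 0  ⟹  sig = (2;())
  • {2,10}:  v_{2} + v_{10} = v_{11}  ⟹  sig = (2;(1))
  • {7,11}:  v_{7} + v_{11} = v_{2}  ⟹  sig = (2;(1))
  • {1,6}:  v_{1} + v_{6} = v_{5} + v_{10}  ⟹  sig = (2;(1,1))
  • {1,7}:  v_{1} + v_{7} = v_{3} + v_{5}  ⟹  sig = (2;(1,1))
  • {3,8}:  v_{3} + v_{8} = v_{4} + v_{11}  ⟹  sig = (2;(1,1))
  • {4,7}:  v_{4} + v_{7} = v_{9} + v_{11}  ⟹  sig = (2;(1,1))
  • {1,2}:  v_{1} + v_{2} = v_{3} + v_{5} + v_{11}  ⟹  sig = (2;(1,1,1))
  • {5,8}:  v_{5} + v_{8} = v_{6} + 2·v_{10} + v_{11}  ⟹  sig = (2;(1,1,2))
  • {7,8}:  v_{7} + v_{8} = v_{6} + v_{9} + 2·v_{11}  ⟹  sig = (2;(1,1,2))
  • {2,8}:  v_{2} + v_{8} = v_{6} + v_{9} + 3·v_{11}  ⟹  sig = (2;(1,1,3))
  • {2,4}:  v_{2} + v_{4} = v_{9} + 2·v_{11}  ⟹  sig = (2;(1,2))
  • {1,4}:  v_{1} + v_{4} = v_{3} + 3·v_{10}  ⟹  sig = (2;(1,3))
  • {1,8}:  v_{1} + v_{8} = 3·v_{10} + v_{11}  ⟹  sig = (2;(1,3))
  • {4,5}:  v_{4} + v_{5} = 2·v_{10}  ⟹  sig = (2;(2))
  • {2,5,9}:  v_{2} + v_{5} + v_{9} = 0  ⟹  sig = (3;())
  • {3,5,10}:  v_{3} + v_{5} + v_{10} = v_{1}  ⟹  sig = (3;(1))
  • {4,6,11}:  v_{4} + v_{6} + v_{11} = v_{8}  ⟹  sig = (3;(1))
  • {5,9,11}:  v_{5} + v_{9} + v_{11} = v_{10}  ⟹  sig = (3;(1))
  • {9,10,11}:  v_{9} + v_{10} + v_{11} = v_{4}  ⟹  sig = (3;(1))
  • {1,9,11}:  v_{1} + v_{9} + v_{11} = v_{3} + 2·v_{10}  ⟹  sig = (3;(1,2))
  • {8,9,10}:  v_{8} + v_{9} + v_{10} = 2·v_{4} + v_{6}  ⟹  sig = (3;(1,2))

Hence PRS(X_Σ) =
    (2;())
    (2;())
    (2;(1))
    (2;(1))
    (2;(1,1))
    (2;(1,1))
    (2;(1,1))
    (2;(1,1))
    (2;(1,1,1))
    (2;(1,1,2))
    (2;(1,1,2))
    (2;(1,1,3))
    (2;(1,2))
    (2;(1,3))
    (2;(1,3))
    (2;(2))
    (3;())
    (3;(1))
    (3;(1))
    (3;(1))
    (3;(1))
    (3;(1,2))
    (3;(1,2))


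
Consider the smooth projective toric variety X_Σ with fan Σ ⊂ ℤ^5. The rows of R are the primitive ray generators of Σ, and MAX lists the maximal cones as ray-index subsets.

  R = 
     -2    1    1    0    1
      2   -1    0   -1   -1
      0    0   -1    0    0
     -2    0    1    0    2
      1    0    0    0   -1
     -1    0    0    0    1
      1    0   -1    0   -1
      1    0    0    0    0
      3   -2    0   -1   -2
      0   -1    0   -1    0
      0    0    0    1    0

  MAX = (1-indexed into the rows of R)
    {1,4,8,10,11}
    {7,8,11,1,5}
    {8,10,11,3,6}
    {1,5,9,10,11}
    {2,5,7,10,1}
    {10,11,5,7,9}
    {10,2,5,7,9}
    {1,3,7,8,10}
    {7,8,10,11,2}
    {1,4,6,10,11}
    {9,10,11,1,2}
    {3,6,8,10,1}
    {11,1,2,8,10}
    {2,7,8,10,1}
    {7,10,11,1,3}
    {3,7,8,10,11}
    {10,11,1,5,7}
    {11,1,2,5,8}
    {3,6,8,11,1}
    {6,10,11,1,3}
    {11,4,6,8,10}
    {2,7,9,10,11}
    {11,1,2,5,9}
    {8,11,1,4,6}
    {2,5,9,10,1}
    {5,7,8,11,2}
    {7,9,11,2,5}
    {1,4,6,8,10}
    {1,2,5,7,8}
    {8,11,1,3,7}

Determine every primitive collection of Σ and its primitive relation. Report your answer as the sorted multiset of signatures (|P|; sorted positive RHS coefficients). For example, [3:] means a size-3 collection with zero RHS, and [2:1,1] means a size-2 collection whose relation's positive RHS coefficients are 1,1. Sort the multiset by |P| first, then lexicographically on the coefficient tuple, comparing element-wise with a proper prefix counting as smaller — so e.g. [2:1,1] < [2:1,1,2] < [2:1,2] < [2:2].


Minimal non-faces — 20 found among 11 rays, 30 max cones:

  • {5,6}:  v_{5} + v_{6} = 0  ⇒ sig = [2:]
  • {3,5}:  v_{3} + v_{5} = v_{7}  ⇒ sig = [2:1]
  • {4,7}:  v_{4} + v_{7} = v_{6}  ⇒ sig = [2:1]
  • {6,7}:  v_{6} + v_{7} = v_{3}  ⇒ sig = [2:1]
  • {2,6}:  v_{2} + v_{6} = v_{8} + v_{10}  ⇒ sig = [2:1,1]
  • {2,3}:  v_{2} + v_{3} = v_{7} + v_{8} + v_{10}  ⇒ sig = [2:1,1,1]
  • {6,9}:  v_{6} + v_{9} = v_{2} + v_{10} + v_{11}  ⇒ sig = [2:1,1,1]
  • {3,9}:  v_{3} + v_{9} = v_{2} + v_{7} + v_{10} + v_{11}  ⇒ sig = [2:1,1,1,1]
  • {4,5}:  v_{4} + v_{5} = v_{1} + v_{8} + v_{10} + v_{11}  ⇒ sig = [2:1,1,1,1]
  • {4,9}:  v_{4} + v_{9} = v_{1} + v_{2} + v_{8} + 2·v_{10} + 2·v_{11}  ⇒ sig = [2:1,1,1,2,2]
  • {2,4}:  v_{2} + v_{4} = v_{1} + 2·v_{8} + 2·v_{10} + v_{11}  ⇒ sig = [2:1,1,2,2]
  • {8,9}:  v_{8} + v_{9} = 2·v_{2} + v_{11}  ⇒ sig = [2:1,2]
  • {3,4}:  v_{3} + v_{4} = 2·v_{6}  ⇒ sig = [2:2]
  • {5,8,10}:  v_{5} + v_{8} + v_{10} = v_{2}  ⇒ sig = [3:1]
  • {1,7,9}:  v_{1} + v_{7} + v_{9} = 2·v_{5} + v_{10}  ⇒ sig = [3:1,2]
  • {1,2,7,11}:  v_{1} + v_{2} + v_{7} + v_{11} = v_{5}  ⇒ sig = [4:1]
  • {2,5,10,11}:  v_{2} + v_{5} + v_{10} + v_{11} = v_{9}  ⇒ sig = [4:1]
  • {1,7,8,10,11}:  v_{1} + v_{7} + v_{8} + v_{10} + v_{11} = 0  ⇒ sig = [5:]
  • {1,3,8,10,11}:  v_{1} + v_{3} + v_{8} + v_{10} + v_{11} = v_{6}  ⇒ sig = [5:1]
  • {1,6,8,10,11}:  v_{1} + v_{6} + v_{8} + v_{10} + v_{11} = v_{4}  ⇒ sig = [5:1]

Hence PRS(X_Σ) =
[[2:], [2:1], [2:1], [2:1], [2:1,1], [2:1,1,1], [2:1,1,1], [2:1,1,1,1], [2:1,1,1,1], [2:1,1,1,2,2], [2:1,1,2,2], [2:1,2], [2:2], [3:1], [3:1,2], [4:1], [4:1], [5:], [5:1], [5:1]]


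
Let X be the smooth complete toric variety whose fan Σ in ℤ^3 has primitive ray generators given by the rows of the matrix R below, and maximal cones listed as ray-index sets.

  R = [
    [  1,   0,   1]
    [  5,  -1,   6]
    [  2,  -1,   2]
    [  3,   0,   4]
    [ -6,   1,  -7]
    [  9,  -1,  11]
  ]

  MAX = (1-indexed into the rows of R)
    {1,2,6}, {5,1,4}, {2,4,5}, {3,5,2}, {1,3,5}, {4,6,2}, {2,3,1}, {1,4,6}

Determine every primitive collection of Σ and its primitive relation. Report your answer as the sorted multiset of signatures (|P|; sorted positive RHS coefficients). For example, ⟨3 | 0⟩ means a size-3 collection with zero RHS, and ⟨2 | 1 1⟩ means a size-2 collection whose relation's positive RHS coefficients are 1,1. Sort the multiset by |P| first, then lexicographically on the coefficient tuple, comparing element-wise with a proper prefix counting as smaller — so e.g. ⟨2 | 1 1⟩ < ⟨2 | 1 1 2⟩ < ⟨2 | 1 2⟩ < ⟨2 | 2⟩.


|primitive collections| = 5. Relations:

  {3,4}:  v_{3} + v_{4} = v_{2}  ⟹  sig = ⟨2 | 1⟩
  {5,6}:  v_{5} + v_{6} = v_{4}  ⟹  sig = ⟨2 | 1⟩
  {3,6}:  v_{3} + v_{6} = v_{1} + 2·v_{2}  ⟹  sig = ⟨2 | 1 2⟩
  {1,2,5}:  v_{1} + v_{2} + v_{5} = 0  ⟹  sig = ⟨3 | 0⟩
  {1,2,4}:  v_{1} + v_{2} + v_{4} = v_{6}  ⟹  sig = ⟨3 | 1⟩

Signatures (|P|; sorted positive RHS coefficients), sorted:
[⟨2 | 1⟩, ⟨2 | 1⟩, ⟨2 | 1 2⟩, ⟨3 | 0⟩, ⟨3 | 1⟩]
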